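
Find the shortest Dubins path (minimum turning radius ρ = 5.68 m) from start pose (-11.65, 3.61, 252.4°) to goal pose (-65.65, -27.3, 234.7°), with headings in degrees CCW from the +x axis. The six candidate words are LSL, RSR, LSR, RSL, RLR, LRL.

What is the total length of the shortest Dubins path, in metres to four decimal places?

62.7135 m

Let ψ = atan2(Δy, Δx) = atan2(-30.91, -54.00) = -150.2129° be the start→goal bearing.
Normalize: d = |goal − start| / ρ = 62.220801/5.68 = 10.954366, α = (θ_start − ψ) mod 360° = 42.6129° = 0.743735 rad, β = (θ_goal − ψ) mod 360° = 24.9129° = 0.434811 rad.
Common terms: sin α = 0.677041, cos α = 0.735945, sin β = 0.421239, cos β = 0.906950, cos(α−β) = 0.952661, d² = 119.998143. Work in radians in the unit-radius frame; every candidate has L = ρ·(t + p + q).
LSL: p² = 2 + d² − 2cos(α−β) + 2d(sin α − sin β) = 125.697113; p = √p² = 11.211472; φ = atan2(cos β − cos α, d + sin α − sin β) = 0.015253 rad; t = (φ − α) mod 2π = 5.554704 rad, q = (β − φ) mod 2π = 0.419558 rad → L = 5.68·(5.554704 + 11.211472 + 0.419558) = 5.68·17.185734 = 97.614972 m
RSR: p² = 2 + d² − 2cos(α−β) + 2d(sin β − sin α) = 114.488527; p = √p² = 10.699931; φ = atan2(cos α − cos β, d − sin α + sin β) = -0.015982 rad; t = (α − φ) mod 2π = 0.759717 rad, q = (φ − β) mod 2π = 5.832391 rad → L = 5.68·(0.759717 + 10.699931 + 5.832391) = 5.68·17.292040 = 98.218786 m
LSR: p² = d² − 2 + 2cos(α−β) + 2d(sin α + sin β) = 143.965401; p = √p² = 11.998558; φ = atan2(−cos α − cos β, d + sin α + sin β) − atan2(−2, p) = 0.029693 rad; t = (φ − α) mod 2π = 5.569144 rad, q = (φ − β) mod 2π = 5.878067 rad → L = 5.68·(5.569144 + 11.998558 + 5.878067) = 5.68·23.445769 = 133.171969 m
RSL: p² = d² − 2 + 2cos(α−β) − 2d(sin α + sin β) = 95.841532; p = √p² = 9.789869; φ = atan2(cos α + cos β, d − sin α − sin β) − atan2(2, p) = -0.036350 rad; t = (α − φ) mod 2π = 0.780085 rad, q = (β − φ) mod 2π = 0.471161 rad → L = 5.68·(0.780085 + 9.789869 + 0.471161) = 5.68·11.041115 = 62.713534 m
RLR: c = (6 − d² + 2cos(α−β) + 2d(sin α − sin β))/8 = -13.311066, |c| > 1 → infeasible
LRL: c = (6 − d² + 2cos(α−β) − 2d(sin α − sin β))/8 = -14.712139, |c| > 1 → infeasible
Shortest: RSL with L = 62.713534 m ≈ 62.7135 m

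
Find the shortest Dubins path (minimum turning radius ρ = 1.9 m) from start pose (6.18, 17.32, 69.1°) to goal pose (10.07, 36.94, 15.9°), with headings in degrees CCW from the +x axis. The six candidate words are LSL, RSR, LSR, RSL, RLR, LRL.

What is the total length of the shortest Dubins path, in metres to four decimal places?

Let ψ = atan2(Δy, Δx) = atan2(19.62, 3.89) = 78.7856° be the start→goal bearing.
Normalize: d = |goal − start| / ρ = 20.001912/1.9 = 10.527322, α = (θ_start − ψ) mod 360° = 350.3144° = 6.114140 rad, β = (θ_goal − ψ) mod 360° = 297.1144° = 5.185625 rad.
Common terms: sin α = -0.168241, cos α = 0.985746, sin β = -0.890098, cos β = 0.455769, cos(α−β) = 0.599024, d² = 110.824515. Work in radians in the unit-radius frame; every candidate has L = ρ·(t + p + q).
LSL: p² = 2 + d² − 2cos(α−β) + 2d(sin α − sin β) = 126.824909; p = √p² = 11.261657; φ = atan2(cos β − cos α, d + sin α − sin β) = -0.047078 rad; t = (φ − α) mod 2π = 0.121967 rad, q = (β − φ) mod 2π = 5.232703 rad → L = 1.9·(0.121967 + 11.261657 + 5.232703) = 1.9·16.616327 = 31.571021 m
RSR: p² = 2 + d² − 2cos(α−β) + 2d(sin β − sin α) = 96.428027; p = √p² = 9.819777; φ = atan2(cos α − cos β, d − sin α + sin β) = 0.053997 rad; t = (α − φ) mod 2π = 6.060144 rad, q = (φ − β) mod 2π = 1.151557 rad → L = 1.9·(6.060144 + 9.819777 + 1.151557) = 1.9·17.031478 = 32.359808 m
LSR: p² = d² − 2 + 2cos(α−β) + 2d(sin α + sin β) = 87.739607; p = √p² = 9.366942; φ = atan2(−cos α − cos β, d + sin α + sin β) − atan2(−2, p) = 0.059283 rad; t = (φ − α) mod 2π = 0.228328 rad, q = (φ − β) mod 2π = 1.156843 rad → L = 1.9·(0.228328 + 9.366942 + 1.156843) = 1.9·10.752113 = 20.429014 m
RSL: p² = d² − 2 + 2cos(α−β) − 2d(sin α + sin β) = 132.305517; p = √p² = 11.502414; φ = atan2(cos α + cos β, d − sin α − sin β) − atan2(2, p) = -0.048369 rad; t = (α − φ) mod 2π = 6.162509 rad, q = (β − φ) mod 2π = 5.233994 rad → L = 1.9·(6.162509 + 11.502414 + 5.233994) = 1.9·22.898917 = 43.507943 m
RLR: c = (6 − d² + 2cos(α−β) + 2d(sin α − sin β))/8 = -11.053503, |c| > 1 → infeasible
LRL: c = (6 − d² + 2cos(α−β) − 2d(sin α − sin β))/8 = -14.853114, |c| > 1 → infeasible
Shortest: LSR with L = 20.429014 m ≈ 20.4290 m

20.4290 m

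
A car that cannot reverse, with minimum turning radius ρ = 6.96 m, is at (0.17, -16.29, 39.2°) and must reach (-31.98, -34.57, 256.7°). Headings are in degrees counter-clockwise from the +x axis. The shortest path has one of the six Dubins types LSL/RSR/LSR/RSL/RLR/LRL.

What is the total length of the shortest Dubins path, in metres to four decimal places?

59.2671 m

Let ψ = atan2(Δy, Δx) = atan2(-18.28, -32.15) = -150.3781° be the start→goal bearing.
Normalize: d = |goal − start| / ρ = 36.983522/6.96 = 5.313724, α = (θ_start − ψ) mod 360° = 189.5781° = 3.308762 rad, β = (θ_goal − ψ) mod 360° = 47.0781° = 0.821668 rad.
Common terms: sin α = -0.166392, cos α = -0.986060, sin β = 0.732283, cos β = 0.681001, cos(α−β) = -0.793353, d² = 28.235667. Work in radians in the unit-radius frame; every candidate has L = ρ·(t + p + q).
LSL: p² = 2 + d² − 2cos(α−β) + 2d(sin α − sin β) = 22.271757; p = √p² = 4.719296; φ = atan2(cos β − cos α, d + sin α − sin β) = 0.361036 rad; t = (φ − α) mod 2π = 3.335459 rad, q = (β − φ) mod 2π = 0.460632 rad → L = 6.96·(3.335459 + 4.719296 + 0.460632) = 6.96·8.515387 = 59.267096 m
RSR: p² = 2 + d² − 2cos(α−β) + 2d(sin β − sin α) = 41.372991; p = √p² = 6.432184; φ = atan2(cos α − cos β, d − sin α + sin β) = -0.262168 rad; t = (α − φ) mod 2π = 3.570930 rad, q = (φ − β) mod 2π = 5.199350 rad → L = 6.96·(3.570930 + 6.432184 + 5.199350) = 6.96·15.202464 = 105.809146 m
LSR: p² = d² − 2 + 2cos(α−β) + 2d(sin α + sin β) = 30.662936; p = √p² = 5.537412; φ = atan2(−cos α − cos β, d + sin α + sin β) − atan2(−2, p) = 0.398437 rad; t = (φ − α) mod 2π = 3.372860 rad, q = (φ − β) mod 2π = 5.859955 rad → L = 6.96·(3.372860 + 5.537412 + 5.859955) = 6.96·14.770227 = 102.800782 m
RSL: p² = d² − 2 + 2cos(α−β) − 2d(sin α + sin β) = 18.634985; p = √p² = 4.316826; φ = atan2(cos α + cos β, d − sin α − sin β) − atan2(2, p) = -0.498026 rad; t = (α − φ) mod 2π = 3.806788 rad, q = (β − φ) mod 2π = 1.319694 rad → L = 6.96·(3.806788 + 4.316826 + 1.319694) = 6.96·9.443307 = 65.725419 m
RLR: c = (6 − d² + 2cos(α−β) + 2d(sin α − sin β))/8 = -4.171624, |c| > 1 → infeasible
LRL: c = (6 − d² + 2cos(α−β) − 2d(sin α − sin β))/8 = -1.783970, |c| > 1 → infeasible
Shortest: LSL with L = 59.267096 m ≈ 59.2671 m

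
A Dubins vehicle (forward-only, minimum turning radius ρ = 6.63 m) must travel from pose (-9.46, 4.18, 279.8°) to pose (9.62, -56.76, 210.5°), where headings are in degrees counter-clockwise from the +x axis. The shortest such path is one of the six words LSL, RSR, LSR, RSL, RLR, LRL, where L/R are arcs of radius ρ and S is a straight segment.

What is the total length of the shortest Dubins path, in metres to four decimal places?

66.5383 m

Let ψ = atan2(Δy, Δx) = atan2(-60.94, 19.08) = -72.6149° be the start→goal bearing.
Normalize: d = |goal − start| / ρ = 63.857106/6.63 = 9.631539, α = (θ_start − ψ) mod 360° = 352.4149° = 6.150801 rad, β = (θ_goal − ψ) mod 360° = 283.1149° = 4.941288 rad.
Common terms: sin α = -0.131998, cos α = 0.991250, sin β = -0.973917, cos β = 0.226905, cos(α−β) = 0.353475, d² = 92.766551. Work in radians in the unit-radius frame; every candidate has L = ρ·(t + p + q).
LSL: p² = 2 + d² − 2cos(α−β) + 2d(sin α − sin β) = 110.277549; p = √p² = 10.501312; φ = atan2(cos β − cos α, d + sin α − sin β) = -0.072850 rad; t = (φ − α) mod 2π = 0.059534 rad, q = (β − φ) mod 2π = 5.014138 rad → L = 6.63·(0.059534 + 10.501312 + 5.014138) = 6.63·15.574984 = 103.262143 m
RSR: p² = 2 + d² − 2cos(α−β) + 2d(sin β − sin α) = 77.841653; p = √p² = 8.822792; φ = atan2(cos α − cos β, d − sin α + sin β) = 0.086742 rad; t = (α − φ) mod 2π = 6.064059 rad, q = (φ − β) mod 2π = 1.428639 rad → L = 6.63·(6.064059 + 8.822792 + 1.428639) = 6.63·16.315490 = 108.171700 m
LSR: p² = d² − 2 + 2cos(α−β) + 2d(sin α + sin β) = 70.170174; p = √p² = 8.376764; φ = atan2(−cos α − cos β, d + sin α + sin β) − atan2(−2, p) = 0.092447 rad; t = (φ − α) mod 2π = 0.224831 rad, q = (φ − β) mod 2π = 1.434345 rad → L = 6.63·(0.224831 + 8.376764 + 1.434345) = 6.63·10.035940 = 66.538283 m
RSL: p² = d² − 2 + 2cos(α−β) − 2d(sin α + sin β) = 112.776828; p = √p² = 10.619643; φ = atan2(cos α + cos β, d − sin α − sin β) − atan2(2, p) = -0.073184 rad; t = (α − φ) mod 2π = 6.223985 rad, q = (β − φ) mod 2π = 5.014471 rad → L = 6.63·(6.223985 + 10.619643 + 5.014471) = 6.63·21.858099 = 144.919200 m
RLR: c = (6 − d² + 2cos(α−β) + 2d(sin α − sin β))/8 = -8.730207, |c| > 1 → infeasible
LRL: c = (6 − d² + 2cos(α−β) − 2d(sin α − sin β))/8 = -12.784694, |c| > 1 → infeasible
Shortest: LSR with L = 66.538283 m ≈ 66.5383 m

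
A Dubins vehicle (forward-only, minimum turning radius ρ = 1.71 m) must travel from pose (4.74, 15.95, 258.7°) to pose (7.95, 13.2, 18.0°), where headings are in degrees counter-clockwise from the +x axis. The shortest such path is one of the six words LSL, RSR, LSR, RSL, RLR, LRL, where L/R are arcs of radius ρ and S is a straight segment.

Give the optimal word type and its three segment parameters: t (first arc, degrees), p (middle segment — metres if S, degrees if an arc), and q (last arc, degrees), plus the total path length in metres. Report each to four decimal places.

Let ψ = atan2(Δy, Δx) = atan2(-2.75, 3.21) = -40.5866° be the start→goal bearing.
Normalize: d = |goal − start| / ρ = 4.226890/1.71 = 2.471866, α = (θ_start − ψ) mod 360° = 299.2866° = 5.223536 rad, β = (θ_goal − ψ) mod 360° = 58.5866° = 1.022529 rad.
Common terms: sin α = -0.872184, cos α = 0.489178, sin β = 0.853429, cos β = 0.521209, cos(α−β) = -0.489382, d² = 6.110119. Work in radians in the unit-radius frame; every candidate has L = ρ·(t + p + q).
LSL: p² = 2 + d² − 2cos(α−β) + 2d(sin α − sin β) = 0.557919; p = √p² = 0.746940; φ = atan2(cos β − cos α, d + sin α − sin β) = 0.042896 rad; t = (φ − α) mod 2π = 1.102545 rad, q = (β − φ) mod 2π = 0.979633 rad → L = 1.71·(1.102545 + 0.746940 + 0.979633) = 1.71·2.829118 = 4.837792 m
RSR: p² = 2 + d² − 2cos(α−β) + 2d(sin β − sin α) = 17.619849; p = √p² = 4.197600; φ = atan2(cos α − cos β, d − sin α + sin β) = -0.007631 rad; t = (α − φ) mod 2π = 5.231167 rad, q = (φ − β) mod 2π = 5.253026 rad → L = 1.71·(5.231167 + 4.197600 + 5.253026) = 1.71·14.681793 = 25.105866 m
LSR: p² = d² − 2 + 2cos(α−β) + 2d(sin α + sin β) = 3.038635; p = √p² = 1.743168; φ = atan2(−cos α − cos β, d + sin α + sin β) − atan2(−2, p) = 0.463198 rad; t = (φ − α) mod 2π = 1.522847 rad, q = (φ − β) mod 2π = 5.723855 rad → L = 1.71·(1.522847 + 1.743168 + 5.723855) = 1.71·8.989870 = 15.372678 m
RSL: p² = d² − 2 + 2cos(α−β) − 2d(sin α + sin β) = 3.224074; p = √p² = 1.795571; φ = atan2(cos α + cos β, d − sin α − sin β) − atan2(2, p) = -0.453815 rad; t = (α − φ) mod 2π = 5.677352 rad, q = (β − φ) mod 2π = 1.476344 rad → L = 1.71·(5.677352 + 1.795571 + 1.476344) = 1.71·8.949267 = 15.303246 m
RLR: c = (6 − d² + 2cos(α−β) + 2d(sin α − sin β))/8 = -1.202481, |c| > 1 → infeasible
LRL: c = (6 − d² + 2cos(α−β) − 2d(sin α − sin β))/8 = 0.930260; p = 2π − arccos c = 5.907510 rad; φ = atan2(cos β − cos α, d + sin α − sin β) = 0.042896 rad; t = (φ − α + p/2) mod 2π = 4.056300 rad, q = (β − α − t + p) mod 2π = 3.933388 rad → L = 1.71·(4.056300 + 5.907510 + 3.933388) = 1.71·13.897198 = 23.764208 m
Shortest: LSL with L = 4.837792 m ≈ 4.8378 m
Convert LSL to answer units (arcs ×180/π): t = 1.102545·180/π = 63.1712°, p = ρ·p = 1.71·0.746940 = 1.2773 m, q = 0.979633·180/π = 56.1288°, L = 4.8378 m.

LSL: t = 63.1712°, p = 1.2773 m, q = 56.1288°, L = 4.8378 m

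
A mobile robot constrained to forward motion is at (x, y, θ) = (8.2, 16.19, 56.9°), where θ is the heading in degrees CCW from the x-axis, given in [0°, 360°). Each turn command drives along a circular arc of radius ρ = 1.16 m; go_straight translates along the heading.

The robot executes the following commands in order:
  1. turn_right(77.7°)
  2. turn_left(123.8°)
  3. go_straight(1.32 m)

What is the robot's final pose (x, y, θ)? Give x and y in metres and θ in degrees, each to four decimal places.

set_pose: (x, y, θ) = (8.2000, 16.1900, 56.9000°), ρ = 1.16
turn_right(77.7°): centre at ρ to the right, rotate −77.7° → (9.5837, 16.6409, -20.8000° ≡ 339.2000°)
turn_left(123.8°): centre at ρ to the left, rotate +123.8° → (11.1259, 17.9863, 463.0000° ≡ 103.0000°)
go_straight(1.32): x += 1.32·cos θ, y += 1.32·sin θ → (10.8289, 19.2724, 103.0000°)

(10.8289, 19.2724, 103.0000°)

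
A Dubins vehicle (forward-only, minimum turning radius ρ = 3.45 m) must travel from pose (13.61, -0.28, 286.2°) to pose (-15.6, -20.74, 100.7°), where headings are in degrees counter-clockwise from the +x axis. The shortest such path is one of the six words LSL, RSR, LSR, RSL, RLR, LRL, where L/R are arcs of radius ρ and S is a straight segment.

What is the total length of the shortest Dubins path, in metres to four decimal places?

Let ψ = atan2(Δy, Δx) = atan2(-20.46, -29.21) = -144.9909° be the start→goal bearing.
Normalize: d = |goal − start| / ρ = 35.662806/3.45 = 10.337045, α = (θ_start − ψ) mod 360° = 71.1909° = 1.242515 rad, β = (θ_goal − ψ) mod 360° = 245.6909° = 4.288115 rad.
Common terms: sin α = 0.946598, cos α = 0.322417, sin β = -0.911338, cos β = -0.411660, cos(α−β) = -0.995396, d² = 106.854501. Work in radians in the unit-radius frame; every candidate has L = ρ·(t + p + q).
LSL: p² = 2 + d² − 2cos(α−β) + 2d(sin α − sin β) = 149.256421; p = √p² = 12.217055; φ = atan2(cos β − cos α, d + sin α − sin β) = -0.060122 rad; t = (φ − α) mod 2π = 4.980548 rad, q = (β − φ) mod 2π = 4.348237 rad → L = 3.45·(4.980548 + 12.217055 + 4.348237) = 3.45·21.545839 = 74.333146 m
RSR: p² = 2 + d² − 2cos(α−β) + 2d(sin β − sin α) = 72.434166; p = √p² = 8.510826; φ = atan2(cos α − cos β, d − sin α + sin β) = 0.086359 rad; t = (α − φ) mod 2π = 1.156156 rad, q = (φ − β) mod 2π = 2.081430 rad → L = 3.45·(1.156156 + 8.510826 + 2.081430) = 3.45·11.748412 = 40.532022 m
LSR: p² = d² − 2 + 2cos(α−β) + 2d(sin α + sin β) = 103.592681; p = √p² = 10.178049; φ = atan2(−cos α − cos β, d + sin α + sin β) − atan2(−2, p) = 0.202633 rad; t = (φ − α) mod 2π = 5.243303 rad, q = (φ − β) mod 2π = 2.197704 rad → L = 3.45·(5.243303 + 10.178049 + 2.197704) = 3.45·17.619056 = 60.785743 m
RSL: p² = d² − 2 + 2cos(α−β) − 2d(sin α + sin β) = 102.134736; p = √p² = 10.106173; φ = atan2(cos α + cos β, d − sin α − sin β) − atan2(2, p) = -0.204037 rad; t = (α − φ) mod 2π = 1.446552 rad, q = (β − φ) mod 2π = 4.492152 rad → L = 3.45·(1.446552 + 10.106173 + 4.492152) = 3.45·16.044877 = 55.354826 m
RLR: c = (6 − d² + 2cos(α−β) + 2d(sin α − sin β))/8 = -8.054271, |c| > 1 → infeasible
LRL: c = (6 − d² + 2cos(α−β) − 2d(sin α − sin β))/8 = -17.657053, |c| > 1 → infeasible
Shortest: RSR with L = 40.532022 m ≈ 40.5320 m

40.5320 m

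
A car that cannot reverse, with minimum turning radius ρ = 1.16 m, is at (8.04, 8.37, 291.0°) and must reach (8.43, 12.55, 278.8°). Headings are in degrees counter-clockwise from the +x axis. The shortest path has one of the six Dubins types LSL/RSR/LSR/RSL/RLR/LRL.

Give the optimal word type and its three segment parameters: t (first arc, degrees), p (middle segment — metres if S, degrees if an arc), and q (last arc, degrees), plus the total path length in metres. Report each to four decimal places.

LSL: t = 152.4385°, p = 3.9677 m, q = 195.3615°, L = 11.0092 m

Let ψ = atan2(Δy, Δx) = atan2(4.18, 0.39) = 84.6697° be the start→goal bearing.
Normalize: d = |goal − start| / ρ = 4.198154/1.16 = 3.619099, α = (θ_start − ψ) mod 360° = 206.3303° = 3.601144 rad, β = (θ_goal − ψ) mod 360° = 194.1303° = 3.388214 rad.
Common terms: sin α = -0.443546, cos α = -0.896252, sin β = -0.244129, cos β = -0.969743, cos(α−β) = 0.977416, d² = 13.097875. Work in radians in the unit-radius frame; every candidate has L = ρ·(t + p + q).
LSL: p² = 2 + d² − 2cos(α−β) + 2d(sin α − sin β) = 11.699621; p = √p² = 3.420471; φ = atan2(cos β − cos α, d + sin α − sin β) = -0.021487 rad; t = (φ − α) mod 2π = 2.660554 rad, q = (β − φ) mod 2π = 3.409701 rad → L = 1.16·(2.660554 + 3.420471 + 3.409701) = 1.16·9.490726 = 11.009242 m
RSR: p² = 2 + d² − 2cos(α−β) + 2d(sin β − sin α) = 14.586464; p = √p² = 3.819223; φ = atan2(cos α − cos β, d − sin α + sin β) = 0.019244 rad; t = (α − φ) mod 2π = 3.581900 rad, q = (φ − β) mod 2π = 2.914215 rad → L = 1.16·(3.581900 + 3.819223 + 2.914215) = 1.16·10.315338 = 11.965793 m
LSR: p² = d² − 2 + 2cos(α−β) + 2d(sin α + sin β) = 8.075182; p = √p² = 2.841686; φ = atan2(−cos α − cos β, d + sin α + sin β) − atan2(−2, p) = 1.180138 rad; t = (φ − α) mod 2π = 3.862179 rad, q = (φ − β) mod 2π = 4.075109 rad → L = 1.16·(3.862179 + 2.841686 + 4.075109) = 1.16·10.778975 = 12.503611 m
RSL: p² = d² − 2 + 2cos(α−β) − 2d(sin α + sin β) = 18.030231; p = √p² = 4.246202; φ = atan2(cos α + cos β, d − sin α − sin β) − atan2(2, p) = -0.849041 rad; t = (α − φ) mod 2π = 4.450185 rad, q = (β − φ) mod 2π = 4.237255 rad → L = 1.16·(4.450185 + 4.246202 + 4.237255) = 1.16·12.933642 = 15.003025 m
RLR: c = (6 − d² + 2cos(α−β) + 2d(sin α − sin β))/8 = -0.823308; p = 2π − arccos c = 3.745174 rad; φ = atan2(cos α − cos β, d − sin α + sin β) = 0.019244 rad; t = (α − φ + p/2) mod 2π = 5.454487 rad, q = (α − β − t + p) mod 2π = 4.786802 rad → L = 1.16·(5.454487 + 3.745174 + 4.786802) = 1.16·13.986464 = 16.224298 m
LRL: c = (6 − d² + 2cos(α−β) − 2d(sin α − sin β))/8 = -0.462453; p = 2π − arccos c = 4.231630 rad; φ = atan2(cos β − cos α, d + sin α − sin β) = -0.021487 rad; t = (φ − α + p/2) mod 2π = 4.776369 rad, q = (β − α − t + p) mod 2π = 5.525516 rad → L = 1.16·(4.776369 + 4.231630 + 5.525516) = 1.16·14.533514 = 16.858877 m
Shortest: LSL with L = 11.009242 m ≈ 11.0092 m
Convert LSL to answer units (arcs ×180/π): t = 2.660554·180/π = 152.4385°, p = ρ·p = 1.16·3.420471 = 3.9677 m, q = 3.409701·180/π = 195.3615°, L = 11.0092 m.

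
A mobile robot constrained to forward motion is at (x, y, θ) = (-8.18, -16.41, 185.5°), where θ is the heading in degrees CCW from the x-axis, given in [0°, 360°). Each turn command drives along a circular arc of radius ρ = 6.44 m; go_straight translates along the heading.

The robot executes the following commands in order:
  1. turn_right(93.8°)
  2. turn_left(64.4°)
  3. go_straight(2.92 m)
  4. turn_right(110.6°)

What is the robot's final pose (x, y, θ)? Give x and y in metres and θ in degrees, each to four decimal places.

(-23.7163, 7.0907, 45.5000°)

set_pose: (x, y, θ) = (-8.1800, -16.4100, 185.5000°), ρ = 6.44
turn_right(93.8°): centre at ρ to the right, rotate −93.8° → (-15.2344, -10.1907, 91.7000°)
turn_left(64.4°): centre at ρ to the left, rotate +64.4° → (-19.0625, -4.4940, 156.1000°)
go_straight(2.92): x += 2.92·cos θ, y += 2.92·sin θ → (-21.7321, -3.3109, 156.1000°)
turn_right(110.6°): centre at ρ to the right, rotate −110.6° → (-23.7163, 7.0907, 45.5000°)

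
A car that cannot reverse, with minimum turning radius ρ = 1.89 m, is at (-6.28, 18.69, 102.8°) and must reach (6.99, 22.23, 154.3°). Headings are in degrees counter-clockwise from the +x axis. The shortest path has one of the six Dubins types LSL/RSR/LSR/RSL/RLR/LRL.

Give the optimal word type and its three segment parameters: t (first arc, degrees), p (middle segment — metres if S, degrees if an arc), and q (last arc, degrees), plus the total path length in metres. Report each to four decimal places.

Let ψ = atan2(Δy, Δx) = atan2(3.54, 13.27) = 14.9368° be the start→goal bearing.
Normalize: d = |goal − start| / ρ = 13.734063/1.89 = 7.266700, α = (θ_start − ψ) mod 360° = 87.8632° = 1.533502 rad, β = (θ_goal − ψ) mod 360° = 139.3632° = 2.432347 rad.
Common terms: sin α = 0.999305, cos α = 0.037285, sin β = 0.651262, cos β = -0.758853, cos(α−β) = 0.622515, d² = 52.804933. Work in radians in the unit-radius frame; every candidate has L = ρ·(t + p + q).
LSL: p² = 2 + d² − 2cos(α−β) + 2d(sin α − sin β) = 58.618152; p = √p² = 7.656249; φ = atan2(cos β − cos α, d + sin α − sin β) = -0.104174 rad; t = (φ − α) mod 2π = 4.645509 rad, q = (β − φ) mod 2π = 2.536521 rad → L = 1.89·(4.645509 + 7.656249 + 2.536521) = 1.89·14.838279 = 28.044347 m
RSR: p² = 2 + d² − 2cos(α−β) + 2d(sin β − sin α) = 48.501655; p = √p² = 6.964313; φ = atan2(cos α − cos β, d − sin α + sin β) = 0.114567 rad; t = (α − φ) mod 2π = 1.418935 rad, q = (φ − β) mod 2π = 3.965406 rad → L = 1.89·(1.418935 + 6.964313 + 3.965406) = 1.89·12.348654 = 23.338955 m
LSR: p² = d² − 2 + 2cos(α−β) + 2d(sin α + sin β) = 76.038303; p = √p² = 8.719994; φ = atan2(−cos α − cos β, d + sin α + sin β) − atan2(−2, p) = 0.306201 rad; t = (φ − α) mod 2π = 5.055884 rad, q = (φ − β) mod 2π = 4.157039 rad → L = 1.89·(5.055884 + 8.719994 + 4.157039) = 1.89·17.932917 = 33.893214 m
RSL: p² = d² − 2 + 2cos(α−β) − 2d(sin α + sin β) = 28.061621; p = √p² = 5.297322; φ = atan2(cos α + cos β, d − sin α − sin β) − atan2(2, p) = -0.488785 rad; t = (α − φ) mod 2π = 2.022287 rad, q = (β − φ) mod 2π = 2.921132 rad → L = 1.89·(2.022287 + 5.297322 + 2.921132) = 1.89·10.240741 = 19.355001 m
RLR: c = (6 − d² + 2cos(α−β) + 2d(sin α − sin β))/8 = -5.062707, |c| > 1 → infeasible
LRL: c = (6 − d² + 2cos(α−β) − 2d(sin α − sin β))/8 = -6.327269, |c| > 1 → infeasible
Shortest: RSL with L = 19.355001 m ≈ 19.3550 m
Convert RSL to answer units (arcs ×180/π): t = 2.022287·180/π = 115.8685°, p = ρ·p = 1.89·5.297322 = 10.0119 m, q = 2.921132·180/π = 167.3685°, L = 19.3550 m.

RSL: t = 115.8685°, p = 10.0119 m, q = 167.3685°, L = 19.3550 m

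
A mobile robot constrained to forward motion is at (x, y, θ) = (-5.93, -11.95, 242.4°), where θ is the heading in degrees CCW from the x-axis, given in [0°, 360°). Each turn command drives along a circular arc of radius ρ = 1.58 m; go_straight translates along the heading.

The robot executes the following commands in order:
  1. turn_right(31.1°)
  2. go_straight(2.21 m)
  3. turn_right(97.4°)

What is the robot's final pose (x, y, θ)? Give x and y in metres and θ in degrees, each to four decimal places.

(-10.6631, -13.0063, 113.9000°)

set_pose: (x, y, θ) = (-5.9300, -11.9500, 242.4000°), ρ = 1.58
turn_right(31.1°): centre at ρ to the right, rotate −31.1° → (-6.5094, -12.5680, 211.3000°)
go_straight(2.21): x += 2.21·cos θ, y += 2.21·sin θ → (-8.3977, -13.7162, 211.3000°)
turn_right(97.4°): centre at ρ to the right, rotate −97.4° → (-10.6631, -13.0063, 113.9000°)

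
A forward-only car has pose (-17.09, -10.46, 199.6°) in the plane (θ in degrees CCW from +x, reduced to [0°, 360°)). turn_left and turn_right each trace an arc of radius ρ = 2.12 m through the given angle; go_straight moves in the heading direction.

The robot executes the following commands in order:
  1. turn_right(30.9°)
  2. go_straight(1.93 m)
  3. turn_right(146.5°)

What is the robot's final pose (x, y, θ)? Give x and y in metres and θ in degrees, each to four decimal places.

set_pose: (x, y, θ) = (-17.0900, -10.4600, 199.6000°), ρ = 2.12
turn_right(30.9°): centre at ρ to the right, rotate −30.9° → (-18.2166, -10.5417, 168.7000°)
go_straight(1.93): x += 1.93·cos θ, y += 1.93·sin θ → (-20.1091, -10.1636, 168.7000°)
turn_right(146.5°): centre at ρ to the right, rotate −146.5° → (-20.4948, -6.1218, 22.2000°)

(-20.4948, -6.1218, 22.2000°)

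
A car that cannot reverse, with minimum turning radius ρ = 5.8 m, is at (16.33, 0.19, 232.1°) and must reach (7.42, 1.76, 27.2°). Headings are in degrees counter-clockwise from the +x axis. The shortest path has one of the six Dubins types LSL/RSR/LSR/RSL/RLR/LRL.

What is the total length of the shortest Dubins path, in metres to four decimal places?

Let ψ = atan2(Δy, Δx) = atan2(1.57, -8.91) = 170.0067° be the start→goal bearing.
Normalize: d = |goal − start| / ρ = 9.047265/5.8 = 1.559873, α = (θ_start − ψ) mod 360° = 62.0933° = 1.083733 rad, β = (θ_goal − ψ) mod 360° = 217.1933° = 3.790738 rad.
Common terms: sin α = 0.883711, cos α = 0.468033, sin β = -0.604506, cos β = -0.796601, cos(α−β) = -0.907044, d² = 2.433205. Work in radians in the unit-radius frame; every candidate has L = ρ·(t + p + q).
LSL: p² = 2 + d² − 2cos(α−β) + 2d(sin α − sin β) = 10.890152; p = √p² = 3.300023; φ = atan2(cos β − cos α, d + sin α − sin β) = -0.393280 rad; t = (φ − α) mod 2π = 4.806173 rad, q = (β − φ) mod 2π = 4.184018 rad → L = 5.8·(4.806173 + 3.300023 + 4.184018) = 5.8·12.290214 = 71.283241 m
RSR: p² = 2 + d² − 2cos(α−β) + 2d(sin β − sin α) = 1.604433; p = √p² = 1.266662; φ = atan2(cos α − cos β, d − sin α + sin β) = 1.514195 rad; t = (α − φ) mod 2π = 5.852723 rad, q = (φ − β) mod 2π = 4.006642 rad → L = 5.8·(5.852723 + 1.266662 + 4.006642) = 5.8·11.126027 = 64.530957 m
LSR: p² = d² − 2 + 2cos(α−β) + 2d(sin α + sin β) = -0.509835 < 0 → infeasible
RSL: p² = d² − 2 + 2cos(α−β) − 2d(sin α + sin β) = -2.251932 < 0 → infeasible
RLR: c = (6 − d² + 2cos(α−β) + 2d(sin α − sin β))/8 = 0.799446; p = 2π − arccos c = 5.638761 rad; φ = atan2(cos α − cos β, d − sin α + sin β) = 1.514195 rad; t = (α − φ + p/2) mod 2π = 2.388918 rad, q = (α − β − t + p) mod 2π = 0.542838 rad → L = 5.8·(2.388918 + 5.638761 + 0.542838) = 5.8·8.570517 = 49.708998 m
LRL: c = (6 − d² + 2cos(α−β) − 2d(sin α − sin β))/8 = -0.361269; p = 2π − arccos c = 4.342760 rad; φ = atan2(cos β − cos α, d + sin α − sin β) = -0.393280 rad; t = (φ − α + p/2) mod 2π = 0.694368 rad, q = (β − α − t + p) mod 2π = 0.072213 rad → L = 5.8·(0.694368 + 4.342760 + 0.072213) = 5.8·5.109341 = 29.634180 m
Shortest: LRL with L = 29.634180 m ≈ 29.6342 m

29.6342 m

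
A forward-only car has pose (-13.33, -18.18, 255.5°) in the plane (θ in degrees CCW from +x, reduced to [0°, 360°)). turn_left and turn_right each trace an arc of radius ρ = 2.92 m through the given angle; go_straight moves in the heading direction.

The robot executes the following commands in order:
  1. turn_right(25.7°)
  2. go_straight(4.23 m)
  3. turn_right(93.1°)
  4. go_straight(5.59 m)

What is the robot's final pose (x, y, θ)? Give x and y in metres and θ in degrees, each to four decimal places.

(-24.9581, -18.9711, 136.7000°)

set_pose: (x, y, θ) = (-13.3300, -18.1800, 255.5000°), ρ = 2.92
turn_right(25.7°): centre at ρ to the right, rotate −25.7° → (-13.9267, -19.3336, 229.8000°)
go_straight(4.23): x += 4.23·cos θ, y += 4.23·sin θ → (-16.6570, -22.5645, 229.8000°)
turn_right(93.1°): centre at ρ to the right, rotate −93.1° → (-20.8899, -22.8048, 136.7000°)
go_straight(5.59): x += 5.59·cos θ, y += 5.59·sin θ → (-24.9581, -18.9711, 136.7000°)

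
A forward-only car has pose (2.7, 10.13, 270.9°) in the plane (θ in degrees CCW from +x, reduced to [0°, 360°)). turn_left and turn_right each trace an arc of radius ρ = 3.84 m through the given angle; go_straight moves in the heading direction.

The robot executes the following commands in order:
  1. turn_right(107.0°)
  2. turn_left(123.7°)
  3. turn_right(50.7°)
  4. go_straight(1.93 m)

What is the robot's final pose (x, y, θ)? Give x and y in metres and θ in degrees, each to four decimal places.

set_pose: (x, y, θ) = (2.7000, 10.1300, 270.9000°), ρ = 3.84
turn_right(107.0°): centre at ρ to the right, rotate −107.0° → (-2.2044, 6.3803, 163.9000°)
turn_left(123.7°): centre at ρ to the left, rotate +123.7° → (-6.9296, 1.5298, 287.6000°)
turn_right(50.7°): centre at ρ to the right, rotate −50.7° → (-7.3730, -1.7283, 236.9000°)
go_straight(1.93): x += 1.93·cos θ, y += 1.93·sin θ → (-8.4269, -3.3451, 236.9000°)

(-8.4269, -3.3451, 236.9000°)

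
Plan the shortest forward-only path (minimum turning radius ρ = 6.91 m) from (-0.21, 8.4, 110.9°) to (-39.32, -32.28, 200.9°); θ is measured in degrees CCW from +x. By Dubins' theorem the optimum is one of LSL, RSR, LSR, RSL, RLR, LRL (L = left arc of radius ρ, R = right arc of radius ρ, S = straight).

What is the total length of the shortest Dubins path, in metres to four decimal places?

65.3554 m

Let ψ = atan2(Δy, Δx) = atan2(-40.68, -39.11) = -133.8728° be the start→goal bearing.
Normalize: d = |goal − start| / ρ = 56.430971/6.91 = 8.166566, α = (θ_start − ψ) mod 360° = 244.7728° = 4.272091 rad, β = (θ_goal − ψ) mod 360° = 334.7728° = 5.842887 rad.
Common terms: sin α = -0.904624, cos α = -0.426209, sin β = -0.426209, cos β = 0.904624, cos(α−β) = 0.000000, d² = 66.692800. Work in radians in the unit-radius frame; every candidate has L = ρ·(t + p + q).
LSL: p² = 2 + d² − 2cos(α−β) + 2d(sin α − sin β) = 60.878785; p = √p² = 7.802486; φ = atan2(cos β − cos α, d + sin α − sin β) = 0.171403 rad; t = (φ − α) mod 2π = 2.182498 rad, q = (β − φ) mod 2π = 5.671483 rad → L = 6.91·(2.182498 + 7.802486 + 5.671483) = 6.91·15.656467 = 108.186190 m
RSR: p² = 2 + d² − 2cos(α−β) + 2d(sin β − sin α) = 76.506816; p = √p² = 8.746817; φ = atan2(cos α − cos β, d − sin α + sin β) = -0.152744 rad; t = (α − φ) mod 2π = 4.424834 rad, q = (φ − β) mod 2π = 0.287555 rad → L = 6.91·(4.424834 + 8.746817 + 0.287555) = 6.91·13.459206 = 93.003117 m
LSR: p² = d² − 2 + 2cos(α−β) + 2d(sin α + sin β) = 42.956113; p = √p² = 6.554091; φ = atan2(−cos α − cos β, d + sin α + sin β) − atan2(−2, p) = 0.226304 rad; t = (φ − α) mod 2π = 2.237399 rad, q = (φ − β) mod 2π = 0.666603 rad → L = 6.91·(2.237399 + 6.554091 + 0.666603) = 6.91·9.458093 = 65.355420 m
RSL: p² = d² − 2 + 2cos(α−β) − 2d(sin α + sin β) = 86.429487; p = √p² = 9.296746; φ = atan2(cos α + cos β, d − sin α − sin β) − atan2(2, p) = -0.161569 rad; t = (α − φ) mod 2π = 4.433659 rad, q = (β − φ) mod 2π = 6.004456 rad → L = 6.91·(4.433659 + 9.296746 + 6.004456) = 6.91·19.734861 = 136.367889 m
RLR: c = (6 − d² + 2cos(α−β) + 2d(sin α − sin β))/8 = -8.563352, |c| > 1 → infeasible
LRL: c = (6 − d² + 2cos(α−β) − 2d(sin α − sin β))/8 = -6.609848, |c| > 1 → infeasible
Shortest: LSR with L = 65.355420 m ≈ 65.3554 m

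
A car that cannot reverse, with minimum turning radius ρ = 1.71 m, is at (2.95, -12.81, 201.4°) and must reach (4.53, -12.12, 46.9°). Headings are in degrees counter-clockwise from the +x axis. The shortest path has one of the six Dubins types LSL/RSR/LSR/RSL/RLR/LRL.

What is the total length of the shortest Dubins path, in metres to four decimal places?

11.0510 m

Let ψ = atan2(Δy, Δx) = atan2(0.69, 1.58) = 23.5913° be the start→goal bearing.
Normalize: d = |goal − start| / ρ = 1.724094/1.71 = 1.008242, α = (θ_start − ψ) mod 360° = 177.8087° = 3.103347 rad, β = (θ_goal − ψ) mod 360° = 23.3087° = 0.406813 rad.
Common terms: sin α = 0.038236, cos α = -0.999269, sin β = 0.395685, cos β = 0.918386, cos(α−β) = -0.902585, d² = 1.016552. Work in radians in the unit-radius frame; every candidate has L = ρ·(t + p + q).
LSL: p² = 2 + d² − 2cos(α−β) + 2d(sin α − sin β) = 4.100934; p = √p² = 2.025076; φ = atan2(cos β − cos α, d + sin α − sin β) = 1.243623 rad; t = (φ − α) mod 2π = 4.423461 rad, q = (β − φ) mod 2π = 5.446376 rad → L = 1.71·(4.423461 + 2.025076 + 5.446376) = 1.71·11.894913 = 20.340302 m
RSR: p² = 2 + d² − 2cos(α−β) + 2d(sin β − sin α) = 5.542511; p = √p² = 2.354254; φ = atan2(cos α − cos β, d − sin α + sin β) = -0.951951 rad; t = (α − φ) mod 2π = 4.055298 rad, q = (φ − β) mod 2π = 4.924421 rad → L = 1.71·(4.055298 + 2.354254 + 4.924421) = 1.71·11.333973 = 19.381094 m
LSR: p² = d² − 2 + 2cos(α−β) + 2d(sin α + sin β) = -1.913624 < 0 → infeasible
RSL: p² = d² − 2 + 2cos(α−β) − 2d(sin α + sin β) = -3.663613 < 0 → infeasible
RLR: c = (6 − d² + 2cos(α−β) + 2d(sin α − sin β))/8 = 0.307186; p = 2π − arccos c = 5.024624 rad; φ = atan2(cos α − cos β, d − sin α + sin β) = -0.951951 rad; t = (α − φ + p/2) mod 2π = 0.284425 rad, q = (α − β − t + p) mod 2π = 1.153547 rad → L = 1.71·(0.284425 + 5.024624 + 1.153547) = 1.71·6.462596 = 11.051039 m
LRL: c = (6 − d² + 2cos(α−β) − 2d(sin α − sin β))/8 = 0.487383; p = 2π − arccos c = 5.221479 rad; φ = atan2(cos β − cos α, d + sin α − sin β) = 1.243623 rad; t = (φ − α + p/2) mod 2π = 0.751016 rad, q = (β − α − t + p) mod 2π = 1.773930 rad → L = 1.71·(0.751016 + 5.221479 + 1.773930) = 1.71·7.746425 = 13.246387 m
Shortest: RLR with L = 11.051039 m ≈ 11.0510 m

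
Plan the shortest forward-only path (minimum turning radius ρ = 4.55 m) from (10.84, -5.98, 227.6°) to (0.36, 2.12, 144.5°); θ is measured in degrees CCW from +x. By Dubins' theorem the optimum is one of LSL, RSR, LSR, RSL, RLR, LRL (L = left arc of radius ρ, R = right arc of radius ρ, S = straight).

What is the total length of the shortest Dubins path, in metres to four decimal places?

16.6819 m

Let ψ = atan2(Δy, Δx) = atan2(8.10, -10.48) = 142.2995° be the start→goal bearing.
Normalize: d = |goal − start| / ρ = 13.245392/4.55 = 2.911075, α = (θ_start − ψ) mod 360° = 85.3005° = 1.488774 rad, β = (θ_goal − ψ) mod 360° = 2.2005° = 0.038405 rad.
Common terms: sin α = 0.996638, cos α = 0.081930, sin β = 0.038396, cos β = 0.999263, cos(α−β) = 0.120137, d² = 8.474358. Work in radians in the unit-radius frame; every candidate has L = ρ·(t + p + q).
LSL: p² = 2 + d² − 2cos(α−β) + 2d(sin α − sin β) = 15.813114; p = √p² = 3.976571; φ = atan2(cos β − cos α, d + sin α − sin β) = 0.232781 rad; t = (φ − α) mod 2π = 5.027192 rad, q = (β − φ) mod 2π = 6.088810 rad → L = 4.55·(5.027192 + 3.976571 + 6.088810) = 4.55·15.092573 = 68.671206 m
RSR: p² = 2 + d² − 2cos(α−β) + 2d(sin β − sin α) = 4.655055; p = √p² = 2.157558; φ = atan2(cos α − cos β, d − sin α + sin β) = -0.439151 rad; t = (α − φ) mod 2π = 1.927925 rad, q = (φ − β) mod 2π = 5.805629 rad → L = 4.55·(1.927925 + 2.157558 + 5.805629) = 4.55·9.891112 = 45.004557 m
LSR: p² = d² − 2 + 2cos(α−β) + 2d(sin α + sin β) = 12.740755; p = √p² = 3.569419; φ = atan2(−cos α − cos β, d + sin α + sin β) − atan2(−2, p) = 0.243302 rad; t = (φ − α) mod 2π = 5.037713 rad, q = (φ − β) mod 2π = 0.204896 rad → L = 4.55·(5.037713 + 3.569419 + 0.204896) = 4.55·8.812029 = 40.094730 m
RSL: p² = d² − 2 + 2cos(α−β) − 2d(sin α + sin β) = 0.688509; p = √p² = 0.829764; φ = atan2(cos α + cos β, d − sin α − sin β) − atan2(2, p) = -0.654704 rad; t = (α − φ) mod 2π = 2.143478 rad, q = (β − φ) mod 2π = 0.693109 rad → L = 4.55·(2.143478 + 0.829764 + 0.693109) = 4.55·3.666351 = 16.681898 m
RLR: c = (6 − d² + 2cos(α−β) + 2d(sin α − sin β))/8 = 0.418118; p = 2π − arccos c = 5.143762 rad; φ = atan2(cos α − cos β, d − sin α + sin β) = -0.439151 rad; t = (α − φ + p/2) mod 2π = 4.499806 rad, q = (α − β − t + p) mod 2π = 2.094324 rad → L = 4.55·(4.499806 + 5.143762 + 2.094324) = 4.55·11.737892 = 53.407409 m
LRL: c = (6 − d² + 2cos(α−β) − 2d(sin α − sin β))/8 = -0.976639; p = 2π − arccos c = 3.358167 rad; φ = atan2(cos β − cos α, d + sin α − sin β) = 0.232781 rad; t = (φ − α + p/2) mod 2π = 0.423090 rad, q = (β − α − t + p) mod 2π = 1.484708 rad → L = 4.55·(0.423090 + 3.358167 + 1.484708) = 4.55·5.265966 = 23.960144 m
Shortest: RSL with L = 16.681898 m ≈ 16.6819 m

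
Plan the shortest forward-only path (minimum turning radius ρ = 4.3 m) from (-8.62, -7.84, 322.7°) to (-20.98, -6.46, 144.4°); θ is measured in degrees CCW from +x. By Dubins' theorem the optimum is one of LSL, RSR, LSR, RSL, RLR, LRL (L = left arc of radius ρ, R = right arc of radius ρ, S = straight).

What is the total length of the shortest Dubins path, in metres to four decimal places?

Let ψ = atan2(Δy, Δx) = atan2(1.38, -12.36) = 173.6293° be the start→goal bearing.
Normalize: d = |goal − start| / ρ = 12.436800/4.3 = 2.892279, α = (θ_start − ψ) mod 360° = 149.0707° = 2.601775 rad, β = (θ_goal − ψ) mod 360° = 330.7707° = 5.773038 rad.
Common terms: sin α = 0.513980, cos α = -0.857802, sin β = -0.488306, cos β = 0.872673, cos(α−β) = -0.999560, d² = 8.365279. Work in radians in the unit-radius frame; every candidate has L = ρ·(t + p + q).
LSL: p² = 2 + d² − 2cos(α−β) + 2d(sin α − sin β) = 18.162177; p = √p² = 4.261711; φ = atan2(cos β − cos α, d + sin α − sin β) = 0.418129 rad; t = (φ − α) mod 2π = 4.099540 rad, q = (β − φ) mod 2π = 5.354909 rad → L = 4.3·(4.099540 + 4.261711 + 5.354909) = 4.3·13.716159 = 58.979484 m
RSR: p² = 2 + d² − 2cos(α−β) + 2d(sin β − sin α) = 6.566620; p = √p² = 2.562542; φ = atan2(cos α − cos β, d − sin α + sin β) = -0.741366 rad; t = (α − φ) mod 2π = 3.343141 rad, q = (φ − β) mod 2π = 6.051966 rad → L = 4.3·(3.343141 + 2.562542 + 6.051966) = 4.3·11.957649 = 51.417891 m
LSR: p² = d² − 2 + 2cos(α−β) + 2d(sin α + sin β) = 4.514672; p = √p² = 2.124776; φ = atan2(−cos α − cos β, d + sin α + sin β) − atan2(−2, p) = 0.750061 rad; t = (φ − α) mod 2π = 4.431471 rad, q = (φ − β) mod 2π = 1.260208 rad → L = 4.3·(4.431471 + 2.124776 + 1.260208) = 4.3·7.816455 = 33.610758 m
RSL: p² = d² − 2 + 2cos(α−β) − 2d(sin α + sin β) = 4.217646; p = √p² = 2.053691; φ = atan2(cos α + cos β, d − sin α − sin β) − atan2(2, p) = -0.766967 rad; t = (α − φ) mod 2π = 3.368741 rad, q = (β − φ) mod 2π = 0.256819 rad → L = 4.3·(3.368741 + 2.053691 + 0.256819) = 4.3·5.679252 = 24.420782 m
RLR: c = (6 − d² + 2cos(α−β) + 2d(sin α − sin β))/8 = 0.179173; p = 2π − arccos c = 4.892534 rad; φ = atan2(cos α − cos β, d − sin α + sin β) = -0.741366 rad; t = (α − φ + p/2) mod 2π = 5.789408 rad, q = (α − β − t + p) mod 2π = 2.215048 rad → L = 4.3·(5.789408 + 4.892534 + 2.215048) = 4.3·12.896991 = 55.457060 m
LRL: c = (6 − d² + 2cos(α−β) − 2d(sin α − sin β))/8 = -1.270272, |c| > 1 → infeasible
Shortest: RSL with L = 24.420782 m ≈ 24.4208 m

24.4208 m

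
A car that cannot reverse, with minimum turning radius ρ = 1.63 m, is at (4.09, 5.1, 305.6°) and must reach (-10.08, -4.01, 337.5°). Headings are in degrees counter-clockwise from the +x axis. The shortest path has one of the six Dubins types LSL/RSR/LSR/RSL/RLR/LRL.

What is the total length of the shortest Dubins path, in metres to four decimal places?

Let ψ = atan2(Δy, Δx) = atan2(-9.11, -14.17) = -147.2627° be the start→goal bearing.
Normalize: d = |goal − start| / ρ = 16.845801/1.63 = 10.334847, α = (θ_start − ψ) mod 360° = 92.8627° = 1.620760 rad, β = (θ_goal − ψ) mod 360° = 124.7627° = 2.177520 rad.
Common terms: sin α = 0.998752, cos α = -0.049943, sin β = 0.821520, cos β = -0.570179, cos(α−β) = 0.848972, d² = 106.809063. Work in radians in the unit-radius frame; every candidate has L = ρ·(t + p + q).
LSL: p² = 2 + d² − 2cos(α−β) + 2d(sin α − sin β) = 110.774447; p = √p² = 10.524944; φ = atan2(cos β − cos α, d + sin α − sin β) = -0.049449 rad; t = (φ − α) mod 2π = 4.612976 rad, q = (β − φ) mod 2π = 2.226969 rad → L = 1.63·(4.612976 + 10.524944 + 2.226969) = 1.63·17.364889 = 28.304770 m
RSR: p² = 2 + d² − 2cos(α−β) + 2d(sin β − sin α) = 103.447793; p = √p² = 10.170929; φ = atan2(cos α − cos β, d − sin α + sin β) = 0.051172 rad; t = (α − φ) mod 2π = 1.569589 rad, q = (φ − β) mod 2π = 4.156837 rad → L = 1.63·(1.569589 + 10.170929 + 4.156837) = 1.63·15.897354 = 25.912687 m
LSR: p² = d² − 2 + 2cos(α−β) + 2d(sin α + sin β) = 144.131479; p = √p² = 12.005477; φ = atan2(−cos α − cos β, d + sin α + sin β) − atan2(−2, p) = 0.216048 rad; t = (φ − α) mod 2π = 4.878473 rad, q = (φ − β) mod 2π = 4.321713 rad → L = 1.63·(4.878473 + 12.005477 + 4.321713) = 1.63·21.205663 = 34.565230 m
RSL: p² = d² − 2 + 2cos(α−β) − 2d(sin α + sin β) = 68.882534; p = √p² = 8.299550; φ = atan2(cos α + cos β, d − sin α − sin β) − atan2(2, p) = -0.309171 rad; t = (α − φ) mod 2π = 1.929931 rad, q = (β − φ) mod 2π = 2.486691 rad → L = 1.63·(1.929931 + 8.299550 + 2.486691) = 1.63·12.716173 = 20.727362 m
RLR: c = (6 − d² + 2cos(α−β) + 2d(sin α − sin β))/8 = -11.930974, |c| > 1 → infeasible
LRL: c = (6 − d² + 2cos(α−β) − 2d(sin α − sin β))/8 = -12.846806, |c| > 1 → infeasible
Shortest: RSL with L = 20.727362 m ≈ 20.7274 m

20.7274 m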